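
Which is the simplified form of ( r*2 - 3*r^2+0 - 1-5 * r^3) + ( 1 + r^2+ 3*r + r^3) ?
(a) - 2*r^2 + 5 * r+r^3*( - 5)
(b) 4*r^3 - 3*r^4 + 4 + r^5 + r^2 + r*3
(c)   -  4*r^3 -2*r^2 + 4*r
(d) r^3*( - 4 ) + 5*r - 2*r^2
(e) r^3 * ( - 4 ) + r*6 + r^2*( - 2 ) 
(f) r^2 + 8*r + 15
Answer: d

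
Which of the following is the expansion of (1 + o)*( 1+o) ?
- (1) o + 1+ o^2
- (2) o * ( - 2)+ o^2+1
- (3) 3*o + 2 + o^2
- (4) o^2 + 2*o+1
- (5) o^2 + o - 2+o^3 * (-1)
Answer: 4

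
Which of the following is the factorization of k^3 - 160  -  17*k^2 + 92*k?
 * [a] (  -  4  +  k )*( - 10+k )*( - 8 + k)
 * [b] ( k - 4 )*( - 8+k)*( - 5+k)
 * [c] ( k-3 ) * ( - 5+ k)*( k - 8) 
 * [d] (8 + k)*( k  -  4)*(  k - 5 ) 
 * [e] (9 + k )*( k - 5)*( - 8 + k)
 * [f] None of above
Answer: b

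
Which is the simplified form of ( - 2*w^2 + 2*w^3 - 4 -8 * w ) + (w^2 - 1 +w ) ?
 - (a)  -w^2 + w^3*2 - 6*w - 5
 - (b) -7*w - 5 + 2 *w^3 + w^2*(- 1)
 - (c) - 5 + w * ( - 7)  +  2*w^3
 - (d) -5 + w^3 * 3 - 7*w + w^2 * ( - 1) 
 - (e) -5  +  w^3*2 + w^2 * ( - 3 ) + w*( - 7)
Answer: b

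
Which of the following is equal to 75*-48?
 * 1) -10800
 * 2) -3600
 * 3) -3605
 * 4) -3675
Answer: 2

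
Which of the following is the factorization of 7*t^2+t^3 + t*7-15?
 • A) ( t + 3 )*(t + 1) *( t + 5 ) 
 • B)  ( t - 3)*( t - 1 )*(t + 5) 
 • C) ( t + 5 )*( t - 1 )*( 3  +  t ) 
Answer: C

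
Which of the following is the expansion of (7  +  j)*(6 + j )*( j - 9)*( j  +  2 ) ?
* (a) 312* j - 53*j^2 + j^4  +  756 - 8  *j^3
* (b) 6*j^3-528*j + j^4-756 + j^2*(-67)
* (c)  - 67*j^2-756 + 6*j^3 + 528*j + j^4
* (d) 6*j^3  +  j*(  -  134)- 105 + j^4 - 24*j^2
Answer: b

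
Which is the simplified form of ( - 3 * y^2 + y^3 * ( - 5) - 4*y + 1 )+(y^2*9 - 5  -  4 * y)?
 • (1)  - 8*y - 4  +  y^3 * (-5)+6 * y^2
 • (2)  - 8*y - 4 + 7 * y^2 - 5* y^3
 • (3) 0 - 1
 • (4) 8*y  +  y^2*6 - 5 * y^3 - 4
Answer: 1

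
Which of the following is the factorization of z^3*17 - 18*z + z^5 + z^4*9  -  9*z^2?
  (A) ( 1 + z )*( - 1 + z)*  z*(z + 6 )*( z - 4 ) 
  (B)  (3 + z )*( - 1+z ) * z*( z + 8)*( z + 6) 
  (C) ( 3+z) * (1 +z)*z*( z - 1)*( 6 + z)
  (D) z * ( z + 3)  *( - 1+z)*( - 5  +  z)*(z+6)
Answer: C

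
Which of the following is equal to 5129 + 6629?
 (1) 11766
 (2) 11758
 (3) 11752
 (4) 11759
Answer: 2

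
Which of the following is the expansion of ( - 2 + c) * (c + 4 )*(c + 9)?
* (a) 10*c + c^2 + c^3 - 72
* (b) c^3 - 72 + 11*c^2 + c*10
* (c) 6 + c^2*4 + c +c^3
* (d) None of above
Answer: b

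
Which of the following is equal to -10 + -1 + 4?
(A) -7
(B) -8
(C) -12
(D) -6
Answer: A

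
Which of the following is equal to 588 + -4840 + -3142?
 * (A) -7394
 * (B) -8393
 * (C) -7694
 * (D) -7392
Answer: A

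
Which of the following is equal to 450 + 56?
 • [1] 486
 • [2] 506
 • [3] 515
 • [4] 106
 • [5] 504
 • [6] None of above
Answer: 2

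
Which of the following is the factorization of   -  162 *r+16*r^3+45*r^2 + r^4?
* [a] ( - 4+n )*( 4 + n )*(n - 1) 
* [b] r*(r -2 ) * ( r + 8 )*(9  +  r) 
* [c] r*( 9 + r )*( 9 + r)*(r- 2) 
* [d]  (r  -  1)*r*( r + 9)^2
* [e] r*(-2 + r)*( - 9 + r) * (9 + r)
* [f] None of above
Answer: c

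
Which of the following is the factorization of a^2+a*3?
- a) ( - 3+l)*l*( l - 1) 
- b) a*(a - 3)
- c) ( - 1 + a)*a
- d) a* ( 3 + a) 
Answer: d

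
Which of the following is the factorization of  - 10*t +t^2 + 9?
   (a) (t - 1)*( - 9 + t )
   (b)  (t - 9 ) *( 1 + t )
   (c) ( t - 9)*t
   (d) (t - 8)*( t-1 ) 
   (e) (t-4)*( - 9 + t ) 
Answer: a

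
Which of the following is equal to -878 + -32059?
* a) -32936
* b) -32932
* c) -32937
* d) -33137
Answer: c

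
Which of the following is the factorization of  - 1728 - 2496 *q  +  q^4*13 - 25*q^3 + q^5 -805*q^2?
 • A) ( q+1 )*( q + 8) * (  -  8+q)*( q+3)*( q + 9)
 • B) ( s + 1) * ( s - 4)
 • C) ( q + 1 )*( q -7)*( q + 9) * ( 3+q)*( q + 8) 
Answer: A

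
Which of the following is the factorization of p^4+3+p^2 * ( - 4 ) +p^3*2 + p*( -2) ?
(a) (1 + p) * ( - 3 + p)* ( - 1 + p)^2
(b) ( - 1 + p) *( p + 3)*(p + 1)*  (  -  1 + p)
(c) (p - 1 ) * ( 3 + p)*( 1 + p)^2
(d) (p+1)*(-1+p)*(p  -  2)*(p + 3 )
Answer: b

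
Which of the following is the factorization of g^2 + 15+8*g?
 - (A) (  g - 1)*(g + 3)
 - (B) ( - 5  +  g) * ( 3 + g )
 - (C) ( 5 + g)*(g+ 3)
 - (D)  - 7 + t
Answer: C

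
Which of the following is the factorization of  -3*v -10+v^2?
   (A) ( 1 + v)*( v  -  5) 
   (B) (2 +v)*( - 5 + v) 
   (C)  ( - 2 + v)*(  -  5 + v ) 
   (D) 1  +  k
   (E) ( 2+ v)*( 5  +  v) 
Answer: B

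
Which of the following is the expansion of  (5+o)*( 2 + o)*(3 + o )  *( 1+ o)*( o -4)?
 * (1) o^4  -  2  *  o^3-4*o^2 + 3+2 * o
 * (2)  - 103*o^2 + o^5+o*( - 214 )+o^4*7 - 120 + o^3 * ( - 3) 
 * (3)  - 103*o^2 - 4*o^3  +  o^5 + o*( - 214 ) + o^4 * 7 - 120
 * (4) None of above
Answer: 2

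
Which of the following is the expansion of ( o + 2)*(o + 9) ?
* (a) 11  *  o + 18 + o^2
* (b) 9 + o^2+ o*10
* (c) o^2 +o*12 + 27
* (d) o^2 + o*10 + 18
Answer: a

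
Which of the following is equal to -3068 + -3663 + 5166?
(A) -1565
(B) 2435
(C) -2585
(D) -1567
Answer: A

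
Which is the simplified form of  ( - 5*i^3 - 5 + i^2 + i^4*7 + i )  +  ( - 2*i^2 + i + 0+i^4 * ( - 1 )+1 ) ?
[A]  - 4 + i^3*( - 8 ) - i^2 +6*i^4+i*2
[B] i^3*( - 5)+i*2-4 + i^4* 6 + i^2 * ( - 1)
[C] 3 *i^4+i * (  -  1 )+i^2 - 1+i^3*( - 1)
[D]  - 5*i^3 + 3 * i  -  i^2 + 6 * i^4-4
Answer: B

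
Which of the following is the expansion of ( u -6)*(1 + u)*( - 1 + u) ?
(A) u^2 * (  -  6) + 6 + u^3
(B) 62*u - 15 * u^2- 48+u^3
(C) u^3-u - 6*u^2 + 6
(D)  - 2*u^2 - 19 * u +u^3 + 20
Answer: C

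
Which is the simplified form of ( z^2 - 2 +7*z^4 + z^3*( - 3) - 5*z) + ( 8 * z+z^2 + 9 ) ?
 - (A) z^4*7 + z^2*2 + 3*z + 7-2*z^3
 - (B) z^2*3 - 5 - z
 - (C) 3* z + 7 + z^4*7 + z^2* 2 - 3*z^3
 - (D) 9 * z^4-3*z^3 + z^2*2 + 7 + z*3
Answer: C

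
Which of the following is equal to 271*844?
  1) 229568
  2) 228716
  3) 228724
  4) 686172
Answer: 3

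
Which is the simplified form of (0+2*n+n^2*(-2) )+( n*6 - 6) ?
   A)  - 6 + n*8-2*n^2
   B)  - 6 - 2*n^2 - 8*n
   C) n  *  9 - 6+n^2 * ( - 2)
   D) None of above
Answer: A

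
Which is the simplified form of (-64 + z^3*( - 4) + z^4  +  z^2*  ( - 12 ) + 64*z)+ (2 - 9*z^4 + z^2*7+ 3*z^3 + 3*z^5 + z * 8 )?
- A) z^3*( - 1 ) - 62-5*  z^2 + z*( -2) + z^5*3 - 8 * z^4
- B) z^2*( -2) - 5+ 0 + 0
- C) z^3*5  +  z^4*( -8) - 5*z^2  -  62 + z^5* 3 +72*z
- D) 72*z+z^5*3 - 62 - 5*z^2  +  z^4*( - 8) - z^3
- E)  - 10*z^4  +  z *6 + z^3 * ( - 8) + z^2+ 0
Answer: D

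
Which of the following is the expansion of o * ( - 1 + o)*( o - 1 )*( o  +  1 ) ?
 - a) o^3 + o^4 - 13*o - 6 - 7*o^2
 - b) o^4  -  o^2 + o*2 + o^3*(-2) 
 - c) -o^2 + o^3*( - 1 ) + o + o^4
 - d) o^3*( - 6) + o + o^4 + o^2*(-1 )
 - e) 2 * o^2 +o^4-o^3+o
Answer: c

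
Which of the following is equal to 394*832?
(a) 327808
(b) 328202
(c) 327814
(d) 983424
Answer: a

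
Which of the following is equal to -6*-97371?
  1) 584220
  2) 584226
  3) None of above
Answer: 2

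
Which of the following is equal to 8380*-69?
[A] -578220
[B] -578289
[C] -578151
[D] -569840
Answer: A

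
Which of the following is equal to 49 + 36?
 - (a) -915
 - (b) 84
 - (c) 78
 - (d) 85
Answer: d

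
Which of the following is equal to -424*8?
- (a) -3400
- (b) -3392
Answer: b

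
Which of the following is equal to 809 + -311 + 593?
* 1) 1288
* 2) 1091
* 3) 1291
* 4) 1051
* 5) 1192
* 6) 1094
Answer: 2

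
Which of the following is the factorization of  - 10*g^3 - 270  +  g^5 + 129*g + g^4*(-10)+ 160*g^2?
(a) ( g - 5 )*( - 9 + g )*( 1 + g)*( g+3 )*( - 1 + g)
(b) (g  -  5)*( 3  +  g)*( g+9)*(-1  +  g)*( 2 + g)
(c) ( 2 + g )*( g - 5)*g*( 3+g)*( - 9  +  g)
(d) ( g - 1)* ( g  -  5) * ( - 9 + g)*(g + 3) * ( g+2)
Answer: d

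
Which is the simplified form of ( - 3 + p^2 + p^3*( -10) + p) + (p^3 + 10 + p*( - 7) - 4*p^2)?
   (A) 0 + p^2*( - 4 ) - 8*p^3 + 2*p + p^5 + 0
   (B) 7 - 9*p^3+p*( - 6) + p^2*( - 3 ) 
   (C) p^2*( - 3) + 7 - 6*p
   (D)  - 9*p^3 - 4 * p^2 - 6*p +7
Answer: B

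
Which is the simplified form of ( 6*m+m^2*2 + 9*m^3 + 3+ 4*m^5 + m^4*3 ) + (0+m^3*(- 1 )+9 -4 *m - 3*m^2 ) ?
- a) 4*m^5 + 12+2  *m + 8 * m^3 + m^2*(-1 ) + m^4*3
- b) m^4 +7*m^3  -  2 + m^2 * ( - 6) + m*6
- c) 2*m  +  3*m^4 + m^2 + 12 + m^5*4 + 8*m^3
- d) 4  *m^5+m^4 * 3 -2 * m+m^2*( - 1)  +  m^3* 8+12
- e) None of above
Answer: a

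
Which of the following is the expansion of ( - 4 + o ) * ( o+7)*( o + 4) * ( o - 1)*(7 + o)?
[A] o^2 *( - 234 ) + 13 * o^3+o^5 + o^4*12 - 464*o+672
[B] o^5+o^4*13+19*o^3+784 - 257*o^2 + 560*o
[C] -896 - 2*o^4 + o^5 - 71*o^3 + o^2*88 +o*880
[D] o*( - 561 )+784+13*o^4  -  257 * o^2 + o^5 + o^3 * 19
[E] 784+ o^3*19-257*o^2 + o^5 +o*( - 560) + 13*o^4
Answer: E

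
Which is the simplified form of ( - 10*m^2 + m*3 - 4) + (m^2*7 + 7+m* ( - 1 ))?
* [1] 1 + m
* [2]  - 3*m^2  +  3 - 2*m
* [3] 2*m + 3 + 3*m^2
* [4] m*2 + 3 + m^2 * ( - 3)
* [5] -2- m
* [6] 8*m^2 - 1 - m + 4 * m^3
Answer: 4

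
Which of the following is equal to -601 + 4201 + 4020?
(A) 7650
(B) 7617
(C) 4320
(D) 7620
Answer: D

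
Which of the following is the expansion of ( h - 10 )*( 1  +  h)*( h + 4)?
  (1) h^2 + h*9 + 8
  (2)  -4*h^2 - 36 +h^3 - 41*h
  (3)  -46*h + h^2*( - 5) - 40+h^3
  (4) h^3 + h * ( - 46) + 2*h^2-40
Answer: 3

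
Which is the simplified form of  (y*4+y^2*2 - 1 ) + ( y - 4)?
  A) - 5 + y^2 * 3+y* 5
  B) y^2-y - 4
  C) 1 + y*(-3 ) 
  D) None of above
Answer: D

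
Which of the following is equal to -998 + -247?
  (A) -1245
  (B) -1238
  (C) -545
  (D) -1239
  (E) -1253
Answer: A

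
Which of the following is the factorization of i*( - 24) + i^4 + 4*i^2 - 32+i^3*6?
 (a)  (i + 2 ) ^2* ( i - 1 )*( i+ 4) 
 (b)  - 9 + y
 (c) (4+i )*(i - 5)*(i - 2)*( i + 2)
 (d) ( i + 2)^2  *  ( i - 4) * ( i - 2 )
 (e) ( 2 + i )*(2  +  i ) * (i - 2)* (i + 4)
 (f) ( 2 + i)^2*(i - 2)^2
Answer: e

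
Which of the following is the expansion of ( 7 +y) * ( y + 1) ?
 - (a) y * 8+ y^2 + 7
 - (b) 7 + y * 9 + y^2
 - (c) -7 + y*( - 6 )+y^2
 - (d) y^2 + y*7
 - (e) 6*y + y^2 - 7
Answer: a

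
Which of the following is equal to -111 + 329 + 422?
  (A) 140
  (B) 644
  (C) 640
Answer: C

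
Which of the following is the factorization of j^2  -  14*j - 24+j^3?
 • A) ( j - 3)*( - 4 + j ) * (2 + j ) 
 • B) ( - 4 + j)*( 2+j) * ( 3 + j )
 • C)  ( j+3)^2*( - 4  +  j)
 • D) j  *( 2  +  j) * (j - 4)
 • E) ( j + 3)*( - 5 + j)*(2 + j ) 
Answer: B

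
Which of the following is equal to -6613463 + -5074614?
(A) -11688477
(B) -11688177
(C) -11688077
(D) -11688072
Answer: C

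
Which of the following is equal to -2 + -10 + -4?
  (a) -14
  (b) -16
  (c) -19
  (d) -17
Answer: b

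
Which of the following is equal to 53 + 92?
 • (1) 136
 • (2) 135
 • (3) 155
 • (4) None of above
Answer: 4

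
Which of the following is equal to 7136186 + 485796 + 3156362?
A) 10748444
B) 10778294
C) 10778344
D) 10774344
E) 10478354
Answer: C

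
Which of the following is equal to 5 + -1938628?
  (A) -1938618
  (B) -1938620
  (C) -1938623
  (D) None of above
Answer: C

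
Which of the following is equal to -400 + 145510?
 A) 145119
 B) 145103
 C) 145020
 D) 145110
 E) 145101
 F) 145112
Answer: D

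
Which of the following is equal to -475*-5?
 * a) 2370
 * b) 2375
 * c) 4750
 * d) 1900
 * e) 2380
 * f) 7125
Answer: b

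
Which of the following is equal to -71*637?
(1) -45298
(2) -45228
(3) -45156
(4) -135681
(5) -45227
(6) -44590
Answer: 5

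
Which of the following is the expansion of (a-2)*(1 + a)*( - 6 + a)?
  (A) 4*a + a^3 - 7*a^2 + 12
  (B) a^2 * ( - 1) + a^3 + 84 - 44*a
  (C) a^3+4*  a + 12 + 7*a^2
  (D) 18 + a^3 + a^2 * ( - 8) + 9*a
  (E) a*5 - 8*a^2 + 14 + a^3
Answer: A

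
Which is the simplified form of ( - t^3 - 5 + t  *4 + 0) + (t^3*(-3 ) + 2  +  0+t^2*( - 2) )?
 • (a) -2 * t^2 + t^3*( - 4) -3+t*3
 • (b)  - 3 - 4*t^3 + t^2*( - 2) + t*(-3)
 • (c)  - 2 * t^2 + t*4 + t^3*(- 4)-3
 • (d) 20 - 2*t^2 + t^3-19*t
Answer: c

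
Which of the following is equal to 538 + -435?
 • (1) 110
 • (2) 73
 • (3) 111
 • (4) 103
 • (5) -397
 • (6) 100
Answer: 4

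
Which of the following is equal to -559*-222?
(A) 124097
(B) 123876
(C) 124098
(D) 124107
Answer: C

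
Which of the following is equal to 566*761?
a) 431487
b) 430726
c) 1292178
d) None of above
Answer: b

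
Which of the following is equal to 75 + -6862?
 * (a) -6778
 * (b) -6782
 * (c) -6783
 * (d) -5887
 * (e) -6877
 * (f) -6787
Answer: f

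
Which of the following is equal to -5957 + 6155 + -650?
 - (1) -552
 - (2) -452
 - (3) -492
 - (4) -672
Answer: 2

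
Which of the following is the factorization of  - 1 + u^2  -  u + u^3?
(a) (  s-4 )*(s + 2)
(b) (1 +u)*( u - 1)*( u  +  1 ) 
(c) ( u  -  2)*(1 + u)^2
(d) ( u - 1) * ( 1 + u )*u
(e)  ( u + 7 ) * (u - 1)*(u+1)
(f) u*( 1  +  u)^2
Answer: b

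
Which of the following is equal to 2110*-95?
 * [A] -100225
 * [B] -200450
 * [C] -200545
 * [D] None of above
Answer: B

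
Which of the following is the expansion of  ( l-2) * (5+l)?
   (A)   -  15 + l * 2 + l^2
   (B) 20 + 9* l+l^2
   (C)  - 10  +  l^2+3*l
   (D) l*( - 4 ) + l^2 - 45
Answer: C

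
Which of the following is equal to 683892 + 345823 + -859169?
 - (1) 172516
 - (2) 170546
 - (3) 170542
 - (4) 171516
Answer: 2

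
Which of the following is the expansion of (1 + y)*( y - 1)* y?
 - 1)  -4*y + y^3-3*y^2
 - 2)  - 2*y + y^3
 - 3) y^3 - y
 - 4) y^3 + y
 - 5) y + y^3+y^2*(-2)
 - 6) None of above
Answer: 3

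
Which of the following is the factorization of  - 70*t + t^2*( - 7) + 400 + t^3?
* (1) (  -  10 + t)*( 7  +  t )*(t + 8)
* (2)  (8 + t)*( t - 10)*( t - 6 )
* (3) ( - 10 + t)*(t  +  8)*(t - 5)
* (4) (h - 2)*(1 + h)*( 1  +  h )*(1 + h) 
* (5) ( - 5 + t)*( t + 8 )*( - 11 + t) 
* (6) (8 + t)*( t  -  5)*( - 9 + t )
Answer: 3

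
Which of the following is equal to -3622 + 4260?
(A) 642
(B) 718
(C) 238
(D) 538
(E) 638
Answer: E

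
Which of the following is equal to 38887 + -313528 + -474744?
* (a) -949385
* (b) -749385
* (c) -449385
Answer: b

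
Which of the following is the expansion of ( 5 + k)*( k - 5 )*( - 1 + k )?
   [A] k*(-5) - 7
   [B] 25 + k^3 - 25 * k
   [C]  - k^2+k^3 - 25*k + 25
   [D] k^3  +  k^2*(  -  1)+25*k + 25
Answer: C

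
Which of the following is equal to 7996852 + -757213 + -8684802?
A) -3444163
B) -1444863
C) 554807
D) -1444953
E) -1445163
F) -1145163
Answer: E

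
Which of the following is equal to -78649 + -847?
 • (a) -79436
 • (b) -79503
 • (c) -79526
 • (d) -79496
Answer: d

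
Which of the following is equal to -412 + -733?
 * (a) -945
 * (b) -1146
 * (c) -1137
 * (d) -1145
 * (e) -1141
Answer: d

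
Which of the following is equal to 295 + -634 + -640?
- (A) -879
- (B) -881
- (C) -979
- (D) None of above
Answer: C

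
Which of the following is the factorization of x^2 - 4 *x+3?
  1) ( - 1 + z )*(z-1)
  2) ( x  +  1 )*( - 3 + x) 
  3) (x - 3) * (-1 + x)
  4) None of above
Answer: 3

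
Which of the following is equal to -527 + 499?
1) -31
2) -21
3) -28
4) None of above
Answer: 3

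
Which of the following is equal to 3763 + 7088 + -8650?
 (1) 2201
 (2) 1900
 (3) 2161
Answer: 1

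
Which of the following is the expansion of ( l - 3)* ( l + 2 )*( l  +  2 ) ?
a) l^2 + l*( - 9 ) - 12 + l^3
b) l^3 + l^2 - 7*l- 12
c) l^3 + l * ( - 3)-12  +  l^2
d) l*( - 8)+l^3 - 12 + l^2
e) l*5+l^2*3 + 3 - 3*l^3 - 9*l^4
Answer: d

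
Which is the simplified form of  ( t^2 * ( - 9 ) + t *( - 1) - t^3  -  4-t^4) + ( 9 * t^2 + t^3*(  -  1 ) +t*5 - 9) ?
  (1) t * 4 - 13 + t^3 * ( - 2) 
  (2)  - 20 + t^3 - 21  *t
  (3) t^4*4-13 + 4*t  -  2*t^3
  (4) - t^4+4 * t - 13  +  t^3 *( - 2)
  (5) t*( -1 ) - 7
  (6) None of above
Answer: 4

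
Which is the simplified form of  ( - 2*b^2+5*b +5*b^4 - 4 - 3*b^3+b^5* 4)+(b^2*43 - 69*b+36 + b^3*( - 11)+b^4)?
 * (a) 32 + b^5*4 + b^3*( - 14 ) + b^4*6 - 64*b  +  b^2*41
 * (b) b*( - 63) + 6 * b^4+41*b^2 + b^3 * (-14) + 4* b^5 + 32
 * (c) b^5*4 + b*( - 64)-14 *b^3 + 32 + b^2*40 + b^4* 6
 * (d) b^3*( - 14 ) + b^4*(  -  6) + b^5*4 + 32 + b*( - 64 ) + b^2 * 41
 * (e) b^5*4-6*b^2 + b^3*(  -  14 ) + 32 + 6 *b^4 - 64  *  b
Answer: a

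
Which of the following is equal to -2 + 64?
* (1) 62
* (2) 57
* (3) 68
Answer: 1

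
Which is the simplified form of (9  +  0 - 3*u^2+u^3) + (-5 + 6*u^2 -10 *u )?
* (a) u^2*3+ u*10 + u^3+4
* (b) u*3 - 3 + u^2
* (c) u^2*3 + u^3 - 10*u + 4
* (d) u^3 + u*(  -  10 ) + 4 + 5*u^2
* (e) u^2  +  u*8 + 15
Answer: c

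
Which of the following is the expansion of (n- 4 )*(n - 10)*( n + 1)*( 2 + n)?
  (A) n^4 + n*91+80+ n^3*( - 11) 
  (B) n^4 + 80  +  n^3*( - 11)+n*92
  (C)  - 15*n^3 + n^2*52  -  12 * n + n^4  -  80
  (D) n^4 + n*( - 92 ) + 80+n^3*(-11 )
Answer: B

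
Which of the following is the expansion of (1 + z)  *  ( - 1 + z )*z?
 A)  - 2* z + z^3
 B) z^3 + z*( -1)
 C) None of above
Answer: B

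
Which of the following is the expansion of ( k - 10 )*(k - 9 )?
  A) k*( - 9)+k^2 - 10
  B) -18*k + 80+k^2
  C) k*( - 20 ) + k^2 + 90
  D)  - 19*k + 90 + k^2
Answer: D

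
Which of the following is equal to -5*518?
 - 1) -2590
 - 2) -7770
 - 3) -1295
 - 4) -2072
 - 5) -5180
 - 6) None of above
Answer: 1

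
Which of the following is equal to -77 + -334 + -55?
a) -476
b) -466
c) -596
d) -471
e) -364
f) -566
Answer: b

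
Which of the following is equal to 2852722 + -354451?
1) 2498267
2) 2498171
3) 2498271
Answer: 3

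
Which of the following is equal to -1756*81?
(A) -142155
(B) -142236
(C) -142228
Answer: B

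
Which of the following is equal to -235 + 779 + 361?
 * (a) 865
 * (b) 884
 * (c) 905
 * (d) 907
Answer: c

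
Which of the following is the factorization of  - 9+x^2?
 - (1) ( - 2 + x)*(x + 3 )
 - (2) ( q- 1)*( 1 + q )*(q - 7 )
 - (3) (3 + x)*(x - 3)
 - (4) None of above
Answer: 3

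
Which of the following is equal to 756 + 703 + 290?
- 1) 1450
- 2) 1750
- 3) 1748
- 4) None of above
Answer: 4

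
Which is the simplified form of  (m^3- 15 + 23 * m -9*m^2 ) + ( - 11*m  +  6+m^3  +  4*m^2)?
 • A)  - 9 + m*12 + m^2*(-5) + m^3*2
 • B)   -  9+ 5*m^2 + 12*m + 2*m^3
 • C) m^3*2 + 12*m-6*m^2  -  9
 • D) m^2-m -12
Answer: A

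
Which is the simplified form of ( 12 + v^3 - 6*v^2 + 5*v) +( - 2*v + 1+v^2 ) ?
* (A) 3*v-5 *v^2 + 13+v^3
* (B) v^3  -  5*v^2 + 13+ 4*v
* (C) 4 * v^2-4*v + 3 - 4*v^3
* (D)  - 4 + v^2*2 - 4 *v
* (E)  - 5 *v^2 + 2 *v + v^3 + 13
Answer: A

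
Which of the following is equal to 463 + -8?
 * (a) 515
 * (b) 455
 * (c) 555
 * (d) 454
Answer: b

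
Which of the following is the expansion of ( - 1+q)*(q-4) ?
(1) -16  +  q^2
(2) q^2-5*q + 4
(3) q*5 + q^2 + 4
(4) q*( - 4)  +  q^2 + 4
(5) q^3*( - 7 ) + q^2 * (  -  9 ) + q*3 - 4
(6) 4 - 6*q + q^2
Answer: 2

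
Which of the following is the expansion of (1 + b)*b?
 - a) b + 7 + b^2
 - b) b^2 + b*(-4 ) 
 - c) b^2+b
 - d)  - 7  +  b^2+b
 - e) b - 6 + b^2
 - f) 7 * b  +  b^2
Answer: c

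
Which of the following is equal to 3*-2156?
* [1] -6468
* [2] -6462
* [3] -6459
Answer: 1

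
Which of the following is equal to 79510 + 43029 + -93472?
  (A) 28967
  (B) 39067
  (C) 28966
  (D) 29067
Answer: D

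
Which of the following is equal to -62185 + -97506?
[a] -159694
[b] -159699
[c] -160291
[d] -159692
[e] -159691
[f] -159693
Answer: e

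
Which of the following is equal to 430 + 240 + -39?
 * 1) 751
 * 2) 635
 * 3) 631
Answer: 3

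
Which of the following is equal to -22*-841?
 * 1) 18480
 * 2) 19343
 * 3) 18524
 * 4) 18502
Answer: 4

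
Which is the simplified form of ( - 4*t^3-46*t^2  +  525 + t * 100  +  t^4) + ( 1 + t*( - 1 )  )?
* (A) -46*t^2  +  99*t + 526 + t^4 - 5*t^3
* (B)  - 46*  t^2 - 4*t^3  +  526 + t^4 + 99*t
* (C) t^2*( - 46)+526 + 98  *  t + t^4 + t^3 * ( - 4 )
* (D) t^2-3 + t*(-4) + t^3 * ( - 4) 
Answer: B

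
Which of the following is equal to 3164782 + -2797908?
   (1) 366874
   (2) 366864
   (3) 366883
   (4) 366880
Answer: 1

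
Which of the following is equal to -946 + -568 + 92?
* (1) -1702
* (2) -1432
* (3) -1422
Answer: 3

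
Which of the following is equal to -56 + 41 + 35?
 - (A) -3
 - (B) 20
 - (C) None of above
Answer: B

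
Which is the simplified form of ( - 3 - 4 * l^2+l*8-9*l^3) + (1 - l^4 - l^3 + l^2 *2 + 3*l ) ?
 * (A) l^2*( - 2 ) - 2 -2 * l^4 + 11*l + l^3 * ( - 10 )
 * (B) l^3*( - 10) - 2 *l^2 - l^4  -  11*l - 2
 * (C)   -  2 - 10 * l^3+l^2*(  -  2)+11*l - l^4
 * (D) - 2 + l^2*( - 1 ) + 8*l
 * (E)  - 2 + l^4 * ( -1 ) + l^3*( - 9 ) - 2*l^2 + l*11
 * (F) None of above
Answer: C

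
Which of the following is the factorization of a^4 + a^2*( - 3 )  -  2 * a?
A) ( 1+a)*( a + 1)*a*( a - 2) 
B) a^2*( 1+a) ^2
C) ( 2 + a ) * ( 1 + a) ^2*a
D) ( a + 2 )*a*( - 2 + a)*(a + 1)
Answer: A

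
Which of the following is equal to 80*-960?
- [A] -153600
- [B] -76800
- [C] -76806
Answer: B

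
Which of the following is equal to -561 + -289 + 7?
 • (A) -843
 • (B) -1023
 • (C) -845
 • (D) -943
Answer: A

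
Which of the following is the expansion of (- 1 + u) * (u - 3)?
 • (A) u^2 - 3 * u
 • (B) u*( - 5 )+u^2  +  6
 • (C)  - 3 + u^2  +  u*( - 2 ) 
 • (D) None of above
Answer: D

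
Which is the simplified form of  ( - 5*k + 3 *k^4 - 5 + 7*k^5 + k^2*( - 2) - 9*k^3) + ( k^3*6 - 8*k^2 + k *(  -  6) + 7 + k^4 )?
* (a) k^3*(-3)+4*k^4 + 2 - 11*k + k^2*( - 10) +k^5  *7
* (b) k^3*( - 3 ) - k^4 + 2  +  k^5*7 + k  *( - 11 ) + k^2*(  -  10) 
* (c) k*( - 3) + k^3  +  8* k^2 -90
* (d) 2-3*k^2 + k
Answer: a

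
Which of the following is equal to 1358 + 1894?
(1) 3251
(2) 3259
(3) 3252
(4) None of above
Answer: 3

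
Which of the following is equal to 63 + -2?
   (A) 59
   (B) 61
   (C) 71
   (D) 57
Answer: B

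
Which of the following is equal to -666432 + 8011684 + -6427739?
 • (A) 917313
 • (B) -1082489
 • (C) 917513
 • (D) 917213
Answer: C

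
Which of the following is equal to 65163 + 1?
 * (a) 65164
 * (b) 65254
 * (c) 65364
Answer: a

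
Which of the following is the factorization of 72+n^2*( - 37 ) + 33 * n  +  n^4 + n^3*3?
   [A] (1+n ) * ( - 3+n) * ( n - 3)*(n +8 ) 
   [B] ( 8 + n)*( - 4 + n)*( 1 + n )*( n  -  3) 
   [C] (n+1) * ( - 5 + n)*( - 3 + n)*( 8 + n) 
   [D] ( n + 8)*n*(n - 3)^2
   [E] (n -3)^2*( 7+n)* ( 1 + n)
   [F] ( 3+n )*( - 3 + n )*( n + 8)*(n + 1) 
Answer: A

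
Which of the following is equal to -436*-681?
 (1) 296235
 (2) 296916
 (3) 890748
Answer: 2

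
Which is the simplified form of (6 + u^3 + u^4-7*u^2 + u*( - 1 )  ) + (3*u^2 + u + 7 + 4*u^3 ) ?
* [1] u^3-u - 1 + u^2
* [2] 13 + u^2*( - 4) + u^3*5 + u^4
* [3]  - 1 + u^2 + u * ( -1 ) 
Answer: 2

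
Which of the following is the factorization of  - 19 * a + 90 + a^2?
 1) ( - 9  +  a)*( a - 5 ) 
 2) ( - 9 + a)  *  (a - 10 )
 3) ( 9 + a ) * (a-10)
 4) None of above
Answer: 2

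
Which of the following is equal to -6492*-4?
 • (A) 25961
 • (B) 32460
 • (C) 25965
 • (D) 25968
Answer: D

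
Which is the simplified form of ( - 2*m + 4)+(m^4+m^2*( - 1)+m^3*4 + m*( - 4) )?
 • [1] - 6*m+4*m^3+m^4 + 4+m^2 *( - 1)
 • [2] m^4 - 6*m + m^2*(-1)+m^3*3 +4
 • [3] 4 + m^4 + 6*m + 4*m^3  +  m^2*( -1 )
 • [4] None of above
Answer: 1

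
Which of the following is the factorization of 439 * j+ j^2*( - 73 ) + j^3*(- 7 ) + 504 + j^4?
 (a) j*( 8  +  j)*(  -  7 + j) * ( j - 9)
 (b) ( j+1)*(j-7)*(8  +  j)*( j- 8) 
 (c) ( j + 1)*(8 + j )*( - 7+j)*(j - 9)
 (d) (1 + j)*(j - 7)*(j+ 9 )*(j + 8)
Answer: c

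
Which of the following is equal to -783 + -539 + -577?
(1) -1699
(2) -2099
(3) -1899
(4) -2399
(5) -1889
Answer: 3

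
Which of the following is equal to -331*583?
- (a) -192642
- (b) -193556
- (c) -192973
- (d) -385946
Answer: c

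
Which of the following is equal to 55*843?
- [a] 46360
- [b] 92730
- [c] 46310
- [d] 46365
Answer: d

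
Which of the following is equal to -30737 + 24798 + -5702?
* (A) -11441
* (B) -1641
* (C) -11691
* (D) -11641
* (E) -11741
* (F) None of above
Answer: D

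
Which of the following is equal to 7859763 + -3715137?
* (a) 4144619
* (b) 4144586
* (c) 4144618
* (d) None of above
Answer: d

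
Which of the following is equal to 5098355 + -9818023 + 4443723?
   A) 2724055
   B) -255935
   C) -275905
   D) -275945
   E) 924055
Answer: D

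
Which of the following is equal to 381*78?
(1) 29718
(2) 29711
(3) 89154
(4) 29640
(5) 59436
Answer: 1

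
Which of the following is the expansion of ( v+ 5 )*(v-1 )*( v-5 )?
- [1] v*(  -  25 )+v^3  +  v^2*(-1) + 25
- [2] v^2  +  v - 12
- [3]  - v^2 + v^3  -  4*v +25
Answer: 1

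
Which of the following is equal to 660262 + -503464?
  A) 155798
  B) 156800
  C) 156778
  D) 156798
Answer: D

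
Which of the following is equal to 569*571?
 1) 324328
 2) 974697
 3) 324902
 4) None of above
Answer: 4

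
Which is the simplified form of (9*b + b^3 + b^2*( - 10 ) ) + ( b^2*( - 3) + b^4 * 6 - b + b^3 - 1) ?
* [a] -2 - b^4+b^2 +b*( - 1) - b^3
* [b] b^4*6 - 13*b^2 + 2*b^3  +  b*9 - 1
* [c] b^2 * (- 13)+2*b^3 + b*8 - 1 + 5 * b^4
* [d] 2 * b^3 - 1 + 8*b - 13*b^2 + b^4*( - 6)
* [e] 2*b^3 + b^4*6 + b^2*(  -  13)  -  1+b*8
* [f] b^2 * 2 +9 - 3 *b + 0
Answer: e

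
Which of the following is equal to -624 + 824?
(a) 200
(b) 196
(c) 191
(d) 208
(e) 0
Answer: a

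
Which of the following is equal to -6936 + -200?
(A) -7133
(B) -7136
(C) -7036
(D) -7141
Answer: B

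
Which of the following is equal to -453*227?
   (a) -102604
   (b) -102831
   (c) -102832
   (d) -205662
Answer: b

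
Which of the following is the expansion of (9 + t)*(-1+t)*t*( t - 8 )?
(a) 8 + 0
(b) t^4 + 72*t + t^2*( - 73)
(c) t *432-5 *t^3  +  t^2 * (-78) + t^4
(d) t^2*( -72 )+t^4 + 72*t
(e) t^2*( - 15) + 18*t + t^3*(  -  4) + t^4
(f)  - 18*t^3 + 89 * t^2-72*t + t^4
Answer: b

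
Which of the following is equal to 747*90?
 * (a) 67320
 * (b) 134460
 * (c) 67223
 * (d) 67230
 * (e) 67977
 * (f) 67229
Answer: d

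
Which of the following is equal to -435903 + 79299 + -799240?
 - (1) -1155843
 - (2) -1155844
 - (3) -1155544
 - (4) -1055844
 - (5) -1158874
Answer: 2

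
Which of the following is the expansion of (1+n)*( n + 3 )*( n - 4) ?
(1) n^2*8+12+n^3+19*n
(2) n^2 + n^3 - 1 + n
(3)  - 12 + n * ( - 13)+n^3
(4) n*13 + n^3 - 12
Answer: 3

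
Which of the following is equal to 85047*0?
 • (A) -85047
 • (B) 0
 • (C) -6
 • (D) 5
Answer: B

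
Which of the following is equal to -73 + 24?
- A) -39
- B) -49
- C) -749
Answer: B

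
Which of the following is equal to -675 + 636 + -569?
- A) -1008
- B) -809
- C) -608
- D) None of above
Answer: C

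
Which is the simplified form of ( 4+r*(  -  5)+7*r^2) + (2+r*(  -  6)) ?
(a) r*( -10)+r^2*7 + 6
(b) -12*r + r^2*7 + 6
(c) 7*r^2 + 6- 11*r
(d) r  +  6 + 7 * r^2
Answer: c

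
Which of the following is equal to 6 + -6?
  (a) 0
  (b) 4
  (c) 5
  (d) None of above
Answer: a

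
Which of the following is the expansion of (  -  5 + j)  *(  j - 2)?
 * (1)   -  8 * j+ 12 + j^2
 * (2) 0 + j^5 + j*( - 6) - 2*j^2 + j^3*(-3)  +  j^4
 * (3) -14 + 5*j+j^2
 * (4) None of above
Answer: 4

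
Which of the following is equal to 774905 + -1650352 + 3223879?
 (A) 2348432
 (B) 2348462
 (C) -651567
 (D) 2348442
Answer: A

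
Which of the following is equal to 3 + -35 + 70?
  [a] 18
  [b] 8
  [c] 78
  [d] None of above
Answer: d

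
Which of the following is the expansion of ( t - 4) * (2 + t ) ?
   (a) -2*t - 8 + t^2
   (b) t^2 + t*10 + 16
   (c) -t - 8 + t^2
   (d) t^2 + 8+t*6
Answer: a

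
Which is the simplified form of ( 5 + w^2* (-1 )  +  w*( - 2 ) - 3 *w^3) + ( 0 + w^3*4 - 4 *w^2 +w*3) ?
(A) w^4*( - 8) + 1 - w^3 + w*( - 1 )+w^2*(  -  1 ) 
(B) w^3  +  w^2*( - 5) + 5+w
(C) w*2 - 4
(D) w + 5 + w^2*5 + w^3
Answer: B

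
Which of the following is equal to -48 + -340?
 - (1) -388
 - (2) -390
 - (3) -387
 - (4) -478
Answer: 1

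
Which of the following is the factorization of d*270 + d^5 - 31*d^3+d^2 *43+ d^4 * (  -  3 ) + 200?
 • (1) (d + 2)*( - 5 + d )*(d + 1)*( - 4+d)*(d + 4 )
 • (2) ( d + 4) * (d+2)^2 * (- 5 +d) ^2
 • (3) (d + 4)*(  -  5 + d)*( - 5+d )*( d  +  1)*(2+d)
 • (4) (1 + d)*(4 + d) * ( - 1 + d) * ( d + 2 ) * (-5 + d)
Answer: 3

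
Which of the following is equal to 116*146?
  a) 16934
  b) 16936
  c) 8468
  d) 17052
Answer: b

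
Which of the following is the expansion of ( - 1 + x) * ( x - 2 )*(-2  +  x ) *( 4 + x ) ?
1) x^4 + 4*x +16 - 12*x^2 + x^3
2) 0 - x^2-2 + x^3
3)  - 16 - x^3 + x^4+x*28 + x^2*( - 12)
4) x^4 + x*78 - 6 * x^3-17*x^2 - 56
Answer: 3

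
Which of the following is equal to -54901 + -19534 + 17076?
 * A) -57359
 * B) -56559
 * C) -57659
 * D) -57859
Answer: A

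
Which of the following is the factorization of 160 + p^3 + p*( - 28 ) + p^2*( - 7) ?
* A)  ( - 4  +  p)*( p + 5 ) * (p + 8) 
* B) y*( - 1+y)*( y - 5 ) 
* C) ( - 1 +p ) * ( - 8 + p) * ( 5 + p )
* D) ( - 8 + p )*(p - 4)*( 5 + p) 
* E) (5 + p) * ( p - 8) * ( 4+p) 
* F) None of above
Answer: D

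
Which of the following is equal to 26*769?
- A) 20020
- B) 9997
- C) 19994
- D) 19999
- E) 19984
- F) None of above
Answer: C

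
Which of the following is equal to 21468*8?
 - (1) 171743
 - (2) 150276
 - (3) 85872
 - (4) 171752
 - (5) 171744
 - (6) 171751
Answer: 5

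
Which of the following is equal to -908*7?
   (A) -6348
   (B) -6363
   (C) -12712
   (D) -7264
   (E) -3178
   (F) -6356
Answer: F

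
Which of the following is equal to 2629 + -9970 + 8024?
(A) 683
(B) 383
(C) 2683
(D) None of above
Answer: A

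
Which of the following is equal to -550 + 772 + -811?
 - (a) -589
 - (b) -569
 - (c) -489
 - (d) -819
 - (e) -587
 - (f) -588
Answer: a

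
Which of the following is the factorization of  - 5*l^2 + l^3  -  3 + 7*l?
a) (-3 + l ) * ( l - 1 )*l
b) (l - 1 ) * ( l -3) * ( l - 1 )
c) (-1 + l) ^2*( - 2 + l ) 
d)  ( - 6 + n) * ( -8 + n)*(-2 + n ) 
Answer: b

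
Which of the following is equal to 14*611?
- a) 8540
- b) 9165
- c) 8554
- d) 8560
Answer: c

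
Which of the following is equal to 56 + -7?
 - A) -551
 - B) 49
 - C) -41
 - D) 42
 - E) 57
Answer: B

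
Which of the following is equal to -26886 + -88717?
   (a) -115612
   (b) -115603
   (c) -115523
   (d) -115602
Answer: b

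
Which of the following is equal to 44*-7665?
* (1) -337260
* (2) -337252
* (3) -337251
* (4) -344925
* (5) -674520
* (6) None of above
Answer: 1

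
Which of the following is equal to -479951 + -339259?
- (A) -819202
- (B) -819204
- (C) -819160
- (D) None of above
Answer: D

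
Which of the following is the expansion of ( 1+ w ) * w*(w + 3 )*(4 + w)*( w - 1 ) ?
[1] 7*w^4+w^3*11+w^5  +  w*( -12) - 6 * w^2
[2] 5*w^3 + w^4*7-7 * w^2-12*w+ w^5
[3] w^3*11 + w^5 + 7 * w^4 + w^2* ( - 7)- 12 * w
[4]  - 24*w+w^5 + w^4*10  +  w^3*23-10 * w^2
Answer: 3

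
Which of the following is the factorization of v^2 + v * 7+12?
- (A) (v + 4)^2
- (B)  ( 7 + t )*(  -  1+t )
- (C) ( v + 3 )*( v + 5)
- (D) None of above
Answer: D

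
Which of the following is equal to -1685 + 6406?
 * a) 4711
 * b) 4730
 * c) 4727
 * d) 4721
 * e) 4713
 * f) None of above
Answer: d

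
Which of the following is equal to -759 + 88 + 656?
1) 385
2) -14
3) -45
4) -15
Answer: 4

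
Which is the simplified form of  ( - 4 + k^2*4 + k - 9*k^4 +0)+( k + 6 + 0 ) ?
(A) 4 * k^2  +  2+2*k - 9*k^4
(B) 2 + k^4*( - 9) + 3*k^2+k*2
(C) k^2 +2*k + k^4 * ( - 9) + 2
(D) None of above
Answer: A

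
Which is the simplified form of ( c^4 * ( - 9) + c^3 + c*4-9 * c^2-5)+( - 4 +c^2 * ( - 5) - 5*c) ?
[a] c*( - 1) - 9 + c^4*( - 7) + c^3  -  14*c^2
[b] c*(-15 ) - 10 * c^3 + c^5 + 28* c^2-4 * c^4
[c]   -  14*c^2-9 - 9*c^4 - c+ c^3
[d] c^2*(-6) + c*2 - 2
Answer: c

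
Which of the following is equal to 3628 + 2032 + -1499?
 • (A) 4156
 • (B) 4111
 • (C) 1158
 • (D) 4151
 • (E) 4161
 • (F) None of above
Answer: E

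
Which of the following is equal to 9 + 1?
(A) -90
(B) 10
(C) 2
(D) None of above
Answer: B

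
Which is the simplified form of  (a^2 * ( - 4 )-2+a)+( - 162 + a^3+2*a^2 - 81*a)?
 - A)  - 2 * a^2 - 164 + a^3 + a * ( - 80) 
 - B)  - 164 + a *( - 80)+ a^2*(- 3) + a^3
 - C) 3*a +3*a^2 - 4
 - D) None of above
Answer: A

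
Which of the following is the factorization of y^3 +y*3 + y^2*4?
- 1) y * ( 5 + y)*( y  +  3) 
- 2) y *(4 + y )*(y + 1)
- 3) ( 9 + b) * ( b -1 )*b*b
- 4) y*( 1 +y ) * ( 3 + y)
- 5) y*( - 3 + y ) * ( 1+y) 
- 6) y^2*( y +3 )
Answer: 4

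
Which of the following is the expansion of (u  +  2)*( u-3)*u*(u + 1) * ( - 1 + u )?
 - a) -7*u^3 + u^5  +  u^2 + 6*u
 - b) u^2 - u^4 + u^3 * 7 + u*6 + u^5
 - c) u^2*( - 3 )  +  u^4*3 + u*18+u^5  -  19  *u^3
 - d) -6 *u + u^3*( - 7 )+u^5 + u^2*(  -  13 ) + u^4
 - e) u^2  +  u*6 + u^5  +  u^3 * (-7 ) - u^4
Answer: e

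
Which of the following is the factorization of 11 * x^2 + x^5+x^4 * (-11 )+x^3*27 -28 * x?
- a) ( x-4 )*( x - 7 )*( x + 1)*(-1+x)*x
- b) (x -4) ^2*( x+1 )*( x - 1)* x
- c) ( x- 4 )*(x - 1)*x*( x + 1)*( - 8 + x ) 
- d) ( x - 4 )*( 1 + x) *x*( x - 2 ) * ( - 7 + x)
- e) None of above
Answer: a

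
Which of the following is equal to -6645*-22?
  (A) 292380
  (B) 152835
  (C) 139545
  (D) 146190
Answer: D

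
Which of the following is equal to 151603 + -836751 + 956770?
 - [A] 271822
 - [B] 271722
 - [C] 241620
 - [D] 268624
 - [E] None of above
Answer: E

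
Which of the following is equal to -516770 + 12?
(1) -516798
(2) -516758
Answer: 2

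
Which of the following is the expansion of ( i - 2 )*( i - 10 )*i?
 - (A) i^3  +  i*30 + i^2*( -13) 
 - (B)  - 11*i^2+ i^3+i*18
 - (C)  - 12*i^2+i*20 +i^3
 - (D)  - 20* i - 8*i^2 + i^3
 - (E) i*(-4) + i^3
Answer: C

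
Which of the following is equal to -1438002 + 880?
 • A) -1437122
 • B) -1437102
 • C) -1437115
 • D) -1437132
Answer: A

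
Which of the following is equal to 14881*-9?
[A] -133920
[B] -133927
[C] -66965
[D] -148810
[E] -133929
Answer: E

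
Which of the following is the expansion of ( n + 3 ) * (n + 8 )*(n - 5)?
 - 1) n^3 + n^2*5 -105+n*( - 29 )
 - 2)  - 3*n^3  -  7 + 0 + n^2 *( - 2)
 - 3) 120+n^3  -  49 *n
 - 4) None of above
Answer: 4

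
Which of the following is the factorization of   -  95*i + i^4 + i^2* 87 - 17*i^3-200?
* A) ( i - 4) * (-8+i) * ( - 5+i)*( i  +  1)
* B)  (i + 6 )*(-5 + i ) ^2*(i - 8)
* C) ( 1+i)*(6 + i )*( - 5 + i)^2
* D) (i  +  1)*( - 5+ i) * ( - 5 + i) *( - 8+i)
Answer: D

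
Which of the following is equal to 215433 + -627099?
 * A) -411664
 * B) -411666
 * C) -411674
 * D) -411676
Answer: B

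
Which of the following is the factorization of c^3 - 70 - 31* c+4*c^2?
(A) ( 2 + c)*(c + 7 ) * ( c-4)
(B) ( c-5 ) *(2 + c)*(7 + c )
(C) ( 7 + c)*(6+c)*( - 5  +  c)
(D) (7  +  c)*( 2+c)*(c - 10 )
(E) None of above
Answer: B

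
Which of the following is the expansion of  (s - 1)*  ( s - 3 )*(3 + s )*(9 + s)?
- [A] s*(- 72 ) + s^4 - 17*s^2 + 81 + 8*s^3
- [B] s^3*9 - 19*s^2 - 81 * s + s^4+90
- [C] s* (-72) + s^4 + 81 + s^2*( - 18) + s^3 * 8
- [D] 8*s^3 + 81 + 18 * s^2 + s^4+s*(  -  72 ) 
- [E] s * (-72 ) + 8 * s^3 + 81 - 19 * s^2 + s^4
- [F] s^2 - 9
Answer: C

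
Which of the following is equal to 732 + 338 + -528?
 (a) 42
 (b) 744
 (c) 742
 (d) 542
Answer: d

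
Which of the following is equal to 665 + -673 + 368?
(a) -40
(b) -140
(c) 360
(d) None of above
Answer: c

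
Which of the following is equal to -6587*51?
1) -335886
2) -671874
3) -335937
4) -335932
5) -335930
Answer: 3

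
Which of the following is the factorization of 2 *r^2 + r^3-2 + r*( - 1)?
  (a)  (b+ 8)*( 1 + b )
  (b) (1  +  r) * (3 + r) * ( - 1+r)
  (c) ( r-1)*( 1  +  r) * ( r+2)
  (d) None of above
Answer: c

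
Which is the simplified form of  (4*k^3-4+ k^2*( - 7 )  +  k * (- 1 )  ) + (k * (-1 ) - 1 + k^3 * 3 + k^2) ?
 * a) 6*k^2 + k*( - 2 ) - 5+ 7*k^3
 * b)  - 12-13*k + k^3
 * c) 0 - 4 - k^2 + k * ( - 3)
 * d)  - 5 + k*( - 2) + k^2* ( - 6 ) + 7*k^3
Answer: d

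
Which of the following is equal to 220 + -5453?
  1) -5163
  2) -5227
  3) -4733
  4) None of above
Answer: 4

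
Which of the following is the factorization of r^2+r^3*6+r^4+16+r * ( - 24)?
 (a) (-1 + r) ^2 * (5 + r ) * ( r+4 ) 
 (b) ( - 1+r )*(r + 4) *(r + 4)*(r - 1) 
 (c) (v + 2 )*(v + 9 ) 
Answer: b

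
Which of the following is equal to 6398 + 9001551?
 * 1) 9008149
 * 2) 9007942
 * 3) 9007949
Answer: 3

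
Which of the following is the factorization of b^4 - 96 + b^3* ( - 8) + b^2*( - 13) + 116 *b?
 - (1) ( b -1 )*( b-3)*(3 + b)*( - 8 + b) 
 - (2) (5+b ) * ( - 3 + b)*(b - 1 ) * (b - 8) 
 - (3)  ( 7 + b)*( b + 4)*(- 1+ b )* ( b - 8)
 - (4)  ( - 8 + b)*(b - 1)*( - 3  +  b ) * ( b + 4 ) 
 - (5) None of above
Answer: 4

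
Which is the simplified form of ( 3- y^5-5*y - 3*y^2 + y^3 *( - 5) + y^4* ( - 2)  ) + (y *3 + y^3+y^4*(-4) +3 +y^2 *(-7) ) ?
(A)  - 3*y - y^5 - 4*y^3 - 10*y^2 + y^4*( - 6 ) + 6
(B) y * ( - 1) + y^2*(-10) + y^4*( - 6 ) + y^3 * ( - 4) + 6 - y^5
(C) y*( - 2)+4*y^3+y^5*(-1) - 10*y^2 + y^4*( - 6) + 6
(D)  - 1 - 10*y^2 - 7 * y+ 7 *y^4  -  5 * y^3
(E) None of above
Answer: E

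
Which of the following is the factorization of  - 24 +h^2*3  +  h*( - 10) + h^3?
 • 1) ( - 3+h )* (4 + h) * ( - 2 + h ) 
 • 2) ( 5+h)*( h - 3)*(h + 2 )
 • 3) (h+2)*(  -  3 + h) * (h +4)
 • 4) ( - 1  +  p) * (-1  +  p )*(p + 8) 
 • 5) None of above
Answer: 3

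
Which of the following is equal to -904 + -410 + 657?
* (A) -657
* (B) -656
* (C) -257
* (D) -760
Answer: A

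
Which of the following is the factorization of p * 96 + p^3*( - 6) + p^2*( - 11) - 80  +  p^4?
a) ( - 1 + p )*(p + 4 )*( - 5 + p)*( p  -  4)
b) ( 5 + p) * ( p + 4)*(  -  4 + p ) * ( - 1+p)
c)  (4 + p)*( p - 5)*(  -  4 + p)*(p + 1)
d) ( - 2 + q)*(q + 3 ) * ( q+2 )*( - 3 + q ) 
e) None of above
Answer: a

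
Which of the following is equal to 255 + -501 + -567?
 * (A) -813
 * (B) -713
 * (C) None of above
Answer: A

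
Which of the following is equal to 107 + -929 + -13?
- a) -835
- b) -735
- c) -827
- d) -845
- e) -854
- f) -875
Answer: a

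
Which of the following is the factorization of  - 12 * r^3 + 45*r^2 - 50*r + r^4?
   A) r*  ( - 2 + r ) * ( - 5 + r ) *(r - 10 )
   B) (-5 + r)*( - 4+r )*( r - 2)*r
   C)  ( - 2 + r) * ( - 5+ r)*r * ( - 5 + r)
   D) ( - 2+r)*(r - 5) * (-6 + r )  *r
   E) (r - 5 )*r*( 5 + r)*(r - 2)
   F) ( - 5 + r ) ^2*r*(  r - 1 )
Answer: C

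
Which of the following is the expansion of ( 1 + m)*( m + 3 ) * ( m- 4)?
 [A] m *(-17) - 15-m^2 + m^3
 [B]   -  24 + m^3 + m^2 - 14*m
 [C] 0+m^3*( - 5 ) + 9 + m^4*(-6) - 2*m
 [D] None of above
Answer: D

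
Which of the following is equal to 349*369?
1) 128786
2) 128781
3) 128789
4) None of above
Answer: 2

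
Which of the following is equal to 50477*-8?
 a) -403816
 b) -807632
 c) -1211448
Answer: a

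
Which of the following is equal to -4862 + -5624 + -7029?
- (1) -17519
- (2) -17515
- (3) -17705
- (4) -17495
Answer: 2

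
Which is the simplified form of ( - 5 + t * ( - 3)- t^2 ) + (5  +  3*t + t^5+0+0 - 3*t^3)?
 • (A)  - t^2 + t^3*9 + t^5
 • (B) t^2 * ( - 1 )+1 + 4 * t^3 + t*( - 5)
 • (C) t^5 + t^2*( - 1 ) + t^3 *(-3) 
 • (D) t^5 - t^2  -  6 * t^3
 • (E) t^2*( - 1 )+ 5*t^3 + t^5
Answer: C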